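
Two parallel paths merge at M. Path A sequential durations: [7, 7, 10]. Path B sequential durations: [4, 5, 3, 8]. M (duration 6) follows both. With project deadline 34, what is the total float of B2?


Forward pass: ES(B2) = sum of predecessors on chain B = 4
EF = ES + duration = 4 + 5 = 9
Backward pass: LF(M) = deadline = 34; LS(M) = 34 - 6 = 28
LF(B2) = LS(M) - sum(successors on chain B) = 28 - 11 = 17
LS = LF - duration = 17 - 5 = 12
Total float = LS - ES = 12 - 4 = 8

8


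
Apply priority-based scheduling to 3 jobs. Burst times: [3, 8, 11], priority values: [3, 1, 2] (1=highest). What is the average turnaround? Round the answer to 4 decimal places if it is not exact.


Sort by priority (ascending = highest first):
Order: [(1, 8), (2, 11), (3, 3)]
Completion times:
  Priority 1, burst=8, C=8
  Priority 2, burst=11, C=19
  Priority 3, burst=3, C=22
Average turnaround = 49/3 = 16.3333

16.3333


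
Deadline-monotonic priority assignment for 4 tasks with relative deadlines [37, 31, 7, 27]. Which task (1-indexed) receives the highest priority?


Sort tasks by relative deadline (ascending):
  Task 3: deadline = 7
  Task 4: deadline = 27
  Task 2: deadline = 31
  Task 1: deadline = 37
Priority order (highest first): [3, 4, 2, 1]
Highest priority task = 3

3


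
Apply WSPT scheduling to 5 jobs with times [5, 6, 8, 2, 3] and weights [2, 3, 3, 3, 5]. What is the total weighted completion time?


Compute p/w ratios and sort ascending (WSPT): [(3, 5), (2, 3), (6, 3), (5, 2), (8, 3)]
Compute weighted completion times:
  Job (p=3,w=5): C=3, w*C=5*3=15
  Job (p=2,w=3): C=5, w*C=3*5=15
  Job (p=6,w=3): C=11, w*C=3*11=33
  Job (p=5,w=2): C=16, w*C=2*16=32
  Job (p=8,w=3): C=24, w*C=3*24=72
Total weighted completion time = 167

167


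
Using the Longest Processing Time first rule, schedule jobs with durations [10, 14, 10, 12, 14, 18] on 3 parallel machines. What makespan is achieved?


Sort jobs in decreasing order (LPT): [18, 14, 14, 12, 10, 10]
Assign each job to the least loaded machine:
  Machine 1: jobs [18, 10], load = 28
  Machine 2: jobs [14, 12], load = 26
  Machine 3: jobs [14, 10], load = 24
Makespan = max load = 28

28


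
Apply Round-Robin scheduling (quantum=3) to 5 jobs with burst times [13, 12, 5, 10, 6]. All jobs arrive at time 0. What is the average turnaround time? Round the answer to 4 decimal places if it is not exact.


Time quantum = 3
Execution trace:
  J1 runs 3 units, time = 3
  J2 runs 3 units, time = 6
  J3 runs 3 units, time = 9
  J4 runs 3 units, time = 12
  J5 runs 3 units, time = 15
  J1 runs 3 units, time = 18
  J2 runs 3 units, time = 21
  J3 runs 2 units, time = 23
  J4 runs 3 units, time = 26
  J5 runs 3 units, time = 29
  J1 runs 3 units, time = 32
  J2 runs 3 units, time = 35
  J4 runs 3 units, time = 38
  J1 runs 3 units, time = 41
  J2 runs 3 units, time = 44
  J4 runs 1 units, time = 45
  J1 runs 1 units, time = 46
Finish times: [46, 44, 23, 45, 29]
Average turnaround = 187/5 = 37.4

37.4


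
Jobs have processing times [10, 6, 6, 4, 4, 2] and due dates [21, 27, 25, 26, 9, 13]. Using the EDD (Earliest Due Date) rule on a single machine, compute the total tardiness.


Sort by due date (EDD order): [(4, 9), (2, 13), (10, 21), (6, 25), (4, 26), (6, 27)]
Compute completion times and tardiness:
  Job 1: p=4, d=9, C=4, tardiness=max(0,4-9)=0
  Job 2: p=2, d=13, C=6, tardiness=max(0,6-13)=0
  Job 3: p=10, d=21, C=16, tardiness=max(0,16-21)=0
  Job 4: p=6, d=25, C=22, tardiness=max(0,22-25)=0
  Job 5: p=4, d=26, C=26, tardiness=max(0,26-26)=0
  Job 6: p=6, d=27, C=32, tardiness=max(0,32-27)=5
Total tardiness = 5

5


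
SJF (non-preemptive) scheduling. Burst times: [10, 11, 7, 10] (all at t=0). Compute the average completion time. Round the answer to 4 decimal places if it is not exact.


SJF order (ascending): [7, 10, 10, 11]
Completion times:
  Job 1: burst=7, C=7
  Job 2: burst=10, C=17
  Job 3: burst=10, C=27
  Job 4: burst=11, C=38
Average completion = 89/4 = 22.25

22.25


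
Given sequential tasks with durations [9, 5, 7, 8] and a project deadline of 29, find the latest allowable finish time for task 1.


LF(activity 1) = deadline - sum of successor durations
Successors: activities 2 through 4 with durations [5, 7, 8]
Sum of successor durations = 20
LF = 29 - 20 = 9

9


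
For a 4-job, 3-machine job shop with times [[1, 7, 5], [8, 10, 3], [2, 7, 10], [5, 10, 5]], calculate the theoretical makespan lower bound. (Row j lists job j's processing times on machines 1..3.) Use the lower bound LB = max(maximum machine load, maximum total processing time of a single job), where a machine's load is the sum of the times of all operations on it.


Machine loads:
  Machine 1: 1 + 8 + 2 + 5 = 16
  Machine 2: 7 + 10 + 7 + 10 = 34
  Machine 3: 5 + 3 + 10 + 5 = 23
Max machine load = 34
Job totals:
  Job 1: 13
  Job 2: 21
  Job 3: 19
  Job 4: 20
Max job total = 21
Lower bound = max(34, 21) = 34

34


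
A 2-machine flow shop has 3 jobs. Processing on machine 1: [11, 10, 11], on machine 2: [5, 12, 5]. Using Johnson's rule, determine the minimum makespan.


Apply Johnson's rule:
  Group 1 (a <= b): [(2, 10, 12)]
  Group 2 (a > b): [(1, 11, 5), (3, 11, 5)]
Optimal job order: [2, 1, 3]
Schedule:
  Job 2: M1 done at 10, M2 done at 22
  Job 1: M1 done at 21, M2 done at 27
  Job 3: M1 done at 32, M2 done at 37
Makespan = 37

37


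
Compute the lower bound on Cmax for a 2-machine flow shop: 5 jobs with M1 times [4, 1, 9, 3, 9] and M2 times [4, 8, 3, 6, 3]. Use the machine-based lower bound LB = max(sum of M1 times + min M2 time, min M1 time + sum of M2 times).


LB1 = sum(M1 times) + min(M2 times) = 26 + 3 = 29
LB2 = min(M1 times) + sum(M2 times) = 1 + 24 = 25
Lower bound = max(LB1, LB2) = max(29, 25) = 29

29


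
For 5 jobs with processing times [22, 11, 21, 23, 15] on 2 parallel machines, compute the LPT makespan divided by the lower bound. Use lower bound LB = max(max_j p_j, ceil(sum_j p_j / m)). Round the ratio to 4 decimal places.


LPT order: [23, 22, 21, 15, 11]
Machine loads after assignment: [49, 43]
LPT makespan = 49
Lower bound = max(max_job, ceil(total/2)) = max(23, 46) = 46
Ratio = 49 / 46 = 1.0652

1.0652


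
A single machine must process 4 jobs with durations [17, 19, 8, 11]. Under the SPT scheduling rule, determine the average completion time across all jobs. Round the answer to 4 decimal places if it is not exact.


Sort jobs by processing time (SPT order): [8, 11, 17, 19]
Compute completion times sequentially:
  Job 1: processing = 8, completes at 8
  Job 2: processing = 11, completes at 19
  Job 3: processing = 17, completes at 36
  Job 4: processing = 19, completes at 55
Sum of completion times = 118
Average completion time = 118/4 = 29.5

29.5


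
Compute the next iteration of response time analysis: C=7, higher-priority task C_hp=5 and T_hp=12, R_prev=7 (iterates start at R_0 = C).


R_next = C + ceil(R_prev / T_hp) * C_hp
ceil(7 / 12) = ceil(0.5833) = 1
Interference = 1 * 5 = 5
R_next = 7 + 5 = 12

12


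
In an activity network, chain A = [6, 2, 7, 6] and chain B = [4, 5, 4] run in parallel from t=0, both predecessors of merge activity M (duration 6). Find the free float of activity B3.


ES(B3) = sum of predecessors on chain B = 9
EF(B3) = ES + duration = 9 + 4 = 13
Successor of B3 is M. ES(M) = max(sum(A), sum(B)) = max(21, 13) = 21
Free float = ES(successor) - EF(current) = 21 - 13 = 8

8


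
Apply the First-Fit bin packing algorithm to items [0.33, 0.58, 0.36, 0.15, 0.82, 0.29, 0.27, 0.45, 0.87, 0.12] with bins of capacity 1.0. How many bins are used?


Place items sequentially using First-Fit:
  Item 0.33 -> new Bin 1
  Item 0.58 -> Bin 1 (now 0.91)
  Item 0.36 -> new Bin 2
  Item 0.15 -> Bin 2 (now 0.51)
  Item 0.82 -> new Bin 3
  Item 0.29 -> Bin 2 (now 0.8)
  Item 0.27 -> new Bin 4
  Item 0.45 -> Bin 4 (now 0.72)
  Item 0.87 -> new Bin 5
  Item 0.12 -> Bin 2 (now 0.92)
Total bins used = 5

5


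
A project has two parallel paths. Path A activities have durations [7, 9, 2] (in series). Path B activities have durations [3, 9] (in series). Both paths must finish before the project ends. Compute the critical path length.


Path A total = 7 + 9 + 2 = 18
Path B total = 3 + 9 = 12
Critical path = longest path = max(18, 12) = 18

18


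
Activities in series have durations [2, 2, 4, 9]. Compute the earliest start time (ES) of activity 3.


Activity 3 starts after activities 1 through 2 complete.
Predecessor durations: [2, 2]
ES = 2 + 2 = 4

4


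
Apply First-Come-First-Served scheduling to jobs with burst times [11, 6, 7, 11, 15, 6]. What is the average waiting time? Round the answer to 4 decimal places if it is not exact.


FCFS order (as given): [11, 6, 7, 11, 15, 6]
Waiting times:
  Job 1: wait = 0
  Job 2: wait = 11
  Job 3: wait = 17
  Job 4: wait = 24
  Job 5: wait = 35
  Job 6: wait = 50
Sum of waiting times = 137
Average waiting time = 137/6 = 22.8333

22.8333


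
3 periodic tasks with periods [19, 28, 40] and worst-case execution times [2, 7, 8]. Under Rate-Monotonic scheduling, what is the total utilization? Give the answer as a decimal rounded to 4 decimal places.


Compute individual utilizations (exact fractions):
  Task 1: C/T = 2/19 (approx. 0.1053)
  Task 2: C/T = 7/28 = 1/4 (approx. 0.25)
  Task 3: C/T = 8/40 = 1/5 (approx. 0.2)
Total utilization U = 2/19 + 1/4 + 1/5 = 211/380
Rounded to 4 decimal places: U = 0.5553
RM (Liu & Layland) bound for 3 tasks = 0.779763; compare with U = 211/380 (approx. 0.555263)
U <= bound, so schedulable by RM sufficient condition.

0.5553


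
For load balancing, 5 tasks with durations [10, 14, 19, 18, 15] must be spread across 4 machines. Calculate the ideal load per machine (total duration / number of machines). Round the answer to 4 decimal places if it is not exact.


Total processing time = 10 + 14 + 19 + 18 + 15 = 76
Number of machines = 4
Ideal balanced load = 76 / 4 = 19.0

19.0


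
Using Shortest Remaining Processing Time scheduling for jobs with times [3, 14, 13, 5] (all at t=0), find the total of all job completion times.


Since all jobs arrive at t=0, SRPT equals SPT ordering.
SPT order: [3, 5, 13, 14]
Completion times:
  Job 1: p=3, C=3
  Job 2: p=5, C=8
  Job 3: p=13, C=21
  Job 4: p=14, C=35
Total completion time = 3 + 8 + 21 + 35 = 67

67


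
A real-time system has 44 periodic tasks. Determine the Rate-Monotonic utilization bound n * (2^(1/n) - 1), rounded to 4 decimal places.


Compute 2^(1/44) = 1.0158780831
Subtract 1: 1.0158780831 - 1 = 0.0158780831
Multiply by n: 44 * 0.0158780831 = 0.6986356564
Round to 4 dp: 0.6986

0.6986


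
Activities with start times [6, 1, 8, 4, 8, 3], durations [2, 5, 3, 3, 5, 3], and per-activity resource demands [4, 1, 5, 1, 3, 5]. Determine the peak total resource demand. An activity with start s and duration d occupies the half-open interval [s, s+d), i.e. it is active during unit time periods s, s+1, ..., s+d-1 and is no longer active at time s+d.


Each activity i is active on [start_i, start_i + duration_i).
Compute total resource usage per time slot:
  t=0: active resources = [], total = 0
  t=1: active resources = [1], total = 1
  t=2: active resources = [1], total = 1
  t=3: active resources = [1, 5], total = 6
  t=4: active resources = [1, 1, 5], total = 7
  t=5: active resources = [1, 1, 5], total = 7
  t=6: active resources = [4, 1], total = 5
  t=7: active resources = [4], total = 4
  t=8: active resources = [5, 3], total = 8
  t=9: active resources = [5, 3], total = 8
  t=10: active resources = [5, 3], total = 8
  t=11: active resources = [3], total = 3
  t=12: active resources = [3], total = 3
Peak resource demand = 8

8


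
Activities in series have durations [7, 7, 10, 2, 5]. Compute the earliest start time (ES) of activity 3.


Activity 3 starts after activities 1 through 2 complete.
Predecessor durations: [7, 7]
ES = 7 + 7 = 14

14


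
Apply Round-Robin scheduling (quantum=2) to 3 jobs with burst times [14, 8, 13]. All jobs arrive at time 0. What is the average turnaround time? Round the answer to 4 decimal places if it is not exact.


Time quantum = 2
Execution trace:
  J1 runs 2 units, time = 2
  J2 runs 2 units, time = 4
  J3 runs 2 units, time = 6
  J1 runs 2 units, time = 8
  J2 runs 2 units, time = 10
  J3 runs 2 units, time = 12
  J1 runs 2 units, time = 14
  J2 runs 2 units, time = 16
  J3 runs 2 units, time = 18
  J1 runs 2 units, time = 20
  J2 runs 2 units, time = 22
  J3 runs 2 units, time = 24
  J1 runs 2 units, time = 26
  J3 runs 2 units, time = 28
  J1 runs 2 units, time = 30
  J3 runs 2 units, time = 32
  J1 runs 2 units, time = 34
  J3 runs 1 units, time = 35
Finish times: [34, 22, 35]
Average turnaround = 91/3 = 30.3333

30.3333


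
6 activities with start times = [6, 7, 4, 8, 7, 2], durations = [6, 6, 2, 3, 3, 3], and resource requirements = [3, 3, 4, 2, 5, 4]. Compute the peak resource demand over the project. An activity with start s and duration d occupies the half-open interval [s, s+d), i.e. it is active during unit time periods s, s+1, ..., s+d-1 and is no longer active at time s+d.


Each activity i is active on [start_i, start_i + duration_i).
Compute total resource usage per time slot:
  t=0: active resources = [], total = 0
  t=1: active resources = [], total = 0
  t=2: active resources = [4], total = 4
  t=3: active resources = [4], total = 4
  t=4: active resources = [4, 4], total = 8
  t=5: active resources = [4], total = 4
  t=6: active resources = [3], total = 3
  t=7: active resources = [3, 3, 5], total = 11
  t=8: active resources = [3, 3, 2, 5], total = 13
  t=9: active resources = [3, 3, 2, 5], total = 13
  t=10: active resources = [3, 3, 2], total = 8
  t=11: active resources = [3, 3], total = 6
  t=12: active resources = [3], total = 3
Peak resource demand = 13

13


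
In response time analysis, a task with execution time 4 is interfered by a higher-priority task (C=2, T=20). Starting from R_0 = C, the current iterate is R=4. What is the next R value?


R_next = C + ceil(R_prev / T_hp) * C_hp
ceil(4 / 20) = ceil(0.2) = 1
Interference = 1 * 2 = 2
R_next = 4 + 2 = 6

6


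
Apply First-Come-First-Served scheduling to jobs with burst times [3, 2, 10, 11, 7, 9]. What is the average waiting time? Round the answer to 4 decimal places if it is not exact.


FCFS order (as given): [3, 2, 10, 11, 7, 9]
Waiting times:
  Job 1: wait = 0
  Job 2: wait = 3
  Job 3: wait = 5
  Job 4: wait = 15
  Job 5: wait = 26
  Job 6: wait = 33
Sum of waiting times = 82
Average waiting time = 82/6 = 13.6667

13.6667


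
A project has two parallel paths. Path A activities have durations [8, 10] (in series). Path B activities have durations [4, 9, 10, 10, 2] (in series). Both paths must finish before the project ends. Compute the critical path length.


Path A total = 8 + 10 = 18
Path B total = 4 + 9 + 10 + 10 + 2 = 35
Critical path = longest path = max(18, 35) = 35

35


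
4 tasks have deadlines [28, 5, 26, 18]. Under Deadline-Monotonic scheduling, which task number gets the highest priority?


Sort tasks by relative deadline (ascending):
  Task 2: deadline = 5
  Task 4: deadline = 18
  Task 3: deadline = 26
  Task 1: deadline = 28
Priority order (highest first): [2, 4, 3, 1]
Highest priority task = 2

2


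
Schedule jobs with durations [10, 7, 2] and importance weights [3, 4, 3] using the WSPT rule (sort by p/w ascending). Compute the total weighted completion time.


Compute p/w ratios and sort ascending (WSPT): [(2, 3), (7, 4), (10, 3)]
Compute weighted completion times:
  Job (p=2,w=3): C=2, w*C=3*2=6
  Job (p=7,w=4): C=9, w*C=4*9=36
  Job (p=10,w=3): C=19, w*C=3*19=57
Total weighted completion time = 99

99


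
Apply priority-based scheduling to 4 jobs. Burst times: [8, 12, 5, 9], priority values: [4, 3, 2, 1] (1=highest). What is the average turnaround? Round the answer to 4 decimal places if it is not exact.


Sort by priority (ascending = highest first):
Order: [(1, 9), (2, 5), (3, 12), (4, 8)]
Completion times:
  Priority 1, burst=9, C=9
  Priority 2, burst=5, C=14
  Priority 3, burst=12, C=26
  Priority 4, burst=8, C=34
Average turnaround = 83/4 = 20.75

20.75


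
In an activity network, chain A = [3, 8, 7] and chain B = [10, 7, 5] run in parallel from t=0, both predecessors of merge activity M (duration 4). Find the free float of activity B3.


ES(B3) = sum of predecessors on chain B = 17
EF(B3) = ES + duration = 17 + 5 = 22
Successor of B3 is M. ES(M) = max(sum(A), sum(B)) = max(18, 22) = 22
Free float = ES(successor) - EF(current) = 22 - 22 = 0

0


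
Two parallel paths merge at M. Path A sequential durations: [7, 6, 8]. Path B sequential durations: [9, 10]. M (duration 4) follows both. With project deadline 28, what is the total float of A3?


Forward pass: ES(A3) = sum of predecessors on chain A = 13
EF = ES + duration = 13 + 8 = 21
Backward pass: LF(M) = deadline = 28; LS(M) = 28 - 4 = 24
LF(A3) = LS(M) - sum(successors on chain A) = 24 - 0 = 24
LS = LF - duration = 24 - 8 = 16
Total float = LS - ES = 16 - 13 = 3

3


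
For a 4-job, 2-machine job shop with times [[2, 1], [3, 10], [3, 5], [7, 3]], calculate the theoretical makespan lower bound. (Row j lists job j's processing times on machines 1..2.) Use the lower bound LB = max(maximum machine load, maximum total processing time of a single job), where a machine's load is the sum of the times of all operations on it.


Machine loads:
  Machine 1: 2 + 3 + 3 + 7 = 15
  Machine 2: 1 + 10 + 5 + 3 = 19
Max machine load = 19
Job totals:
  Job 1: 3
  Job 2: 13
  Job 3: 8
  Job 4: 10
Max job total = 13
Lower bound = max(19, 13) = 19

19


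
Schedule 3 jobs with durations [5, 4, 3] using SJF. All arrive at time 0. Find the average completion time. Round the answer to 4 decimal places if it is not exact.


SJF order (ascending): [3, 4, 5]
Completion times:
  Job 1: burst=3, C=3
  Job 2: burst=4, C=7
  Job 3: burst=5, C=12
Average completion = 22/3 = 7.3333

7.3333


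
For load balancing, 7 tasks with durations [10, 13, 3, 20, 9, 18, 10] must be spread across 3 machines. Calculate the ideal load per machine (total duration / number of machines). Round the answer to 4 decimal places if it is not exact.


Total processing time = 10 + 13 + 3 + 20 + 9 + 18 + 10 = 83
Number of machines = 3
Ideal balanced load = 83 / 3 = 27.6667

27.6667


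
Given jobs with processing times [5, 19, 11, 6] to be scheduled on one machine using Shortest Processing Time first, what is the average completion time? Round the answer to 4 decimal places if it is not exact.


Sort jobs by processing time (SPT order): [5, 6, 11, 19]
Compute completion times sequentially:
  Job 1: processing = 5, completes at 5
  Job 2: processing = 6, completes at 11
  Job 3: processing = 11, completes at 22
  Job 4: processing = 19, completes at 41
Sum of completion times = 79
Average completion time = 79/4 = 19.75

19.75


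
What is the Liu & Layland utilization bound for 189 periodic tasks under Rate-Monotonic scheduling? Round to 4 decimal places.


Compute 2^(1/189) = 1.0036741787
Subtract 1: 1.0036741787 - 1 = 0.0036741787
Multiply by n: 189 * 0.0036741787 = 0.6944197743
Round to 4 dp: 0.6944

0.6944


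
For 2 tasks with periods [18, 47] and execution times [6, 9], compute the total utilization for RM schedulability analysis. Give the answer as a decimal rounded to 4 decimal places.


Compute individual utilizations (exact fractions):
  Task 1: C/T = 6/18 = 1/3 (approx. 0.3333)
  Task 2: C/T = 9/47 (approx. 0.1915)
Total utilization U = 1/3 + 9/47 = 74/141
Rounded to 4 decimal places: U = 0.5248
RM (Liu & Layland) bound for 2 tasks = 0.828427; compare with U = 74/141 (approx. 0.524823)
U <= bound, so schedulable by RM sufficient condition.

0.5248


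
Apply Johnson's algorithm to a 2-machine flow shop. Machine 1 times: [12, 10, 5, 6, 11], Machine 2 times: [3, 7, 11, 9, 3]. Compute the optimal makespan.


Apply Johnson's rule:
  Group 1 (a <= b): [(3, 5, 11), (4, 6, 9)]
  Group 2 (a > b): [(2, 10, 7), (1, 12, 3), (5, 11, 3)]
Optimal job order: [3, 4, 2, 1, 5]
Schedule:
  Job 3: M1 done at 5, M2 done at 16
  Job 4: M1 done at 11, M2 done at 25
  Job 2: M1 done at 21, M2 done at 32
  Job 1: M1 done at 33, M2 done at 36
  Job 5: M1 done at 44, M2 done at 47
Makespan = 47

47


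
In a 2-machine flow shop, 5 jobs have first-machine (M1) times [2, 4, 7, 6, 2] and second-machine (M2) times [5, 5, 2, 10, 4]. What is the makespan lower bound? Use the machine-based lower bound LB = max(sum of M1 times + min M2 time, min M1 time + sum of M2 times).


LB1 = sum(M1 times) + min(M2 times) = 21 + 2 = 23
LB2 = min(M1 times) + sum(M2 times) = 2 + 26 = 28
Lower bound = max(LB1, LB2) = max(23, 28) = 28

28


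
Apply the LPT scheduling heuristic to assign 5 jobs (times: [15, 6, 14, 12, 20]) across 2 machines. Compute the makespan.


Sort jobs in decreasing order (LPT): [20, 15, 14, 12, 6]
Assign each job to the least loaded machine:
  Machine 1: jobs [20, 12], load = 32
  Machine 2: jobs [15, 14, 6], load = 35
Makespan = max load = 35

35


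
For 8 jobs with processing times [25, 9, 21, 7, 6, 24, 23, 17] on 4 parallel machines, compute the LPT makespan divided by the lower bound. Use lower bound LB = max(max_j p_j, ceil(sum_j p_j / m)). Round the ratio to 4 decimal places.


LPT order: [25, 24, 23, 21, 17, 9, 7, 6]
Machine loads after assignment: [31, 31, 32, 38]
LPT makespan = 38
Lower bound = max(max_job, ceil(total/4)) = max(25, 33) = 33
Ratio = 38 / 33 = 1.1515

1.1515


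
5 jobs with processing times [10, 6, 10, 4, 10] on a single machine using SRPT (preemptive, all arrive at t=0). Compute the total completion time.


Since all jobs arrive at t=0, SRPT equals SPT ordering.
SPT order: [4, 6, 10, 10, 10]
Completion times:
  Job 1: p=4, C=4
  Job 2: p=6, C=10
  Job 3: p=10, C=20
  Job 4: p=10, C=30
  Job 5: p=10, C=40
Total completion time = 4 + 10 + 20 + 30 + 40 = 104

104


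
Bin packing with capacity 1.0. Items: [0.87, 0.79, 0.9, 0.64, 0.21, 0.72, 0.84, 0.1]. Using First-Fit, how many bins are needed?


Place items sequentially using First-Fit:
  Item 0.87 -> new Bin 1
  Item 0.79 -> new Bin 2
  Item 0.9 -> new Bin 3
  Item 0.64 -> new Bin 4
  Item 0.21 -> Bin 2 (now 1.0)
  Item 0.72 -> new Bin 5
  Item 0.84 -> new Bin 6
  Item 0.1 -> Bin 1 (now 0.97)
Total bins used = 6

6


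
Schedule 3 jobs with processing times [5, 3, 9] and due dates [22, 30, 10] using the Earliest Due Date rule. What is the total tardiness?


Sort by due date (EDD order): [(9, 10), (5, 22), (3, 30)]
Compute completion times and tardiness:
  Job 1: p=9, d=10, C=9, tardiness=max(0,9-10)=0
  Job 2: p=5, d=22, C=14, tardiness=max(0,14-22)=0
  Job 3: p=3, d=30, C=17, tardiness=max(0,17-30)=0
Total tardiness = 0

0


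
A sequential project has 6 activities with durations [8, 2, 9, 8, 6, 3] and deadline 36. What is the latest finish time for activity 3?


LF(activity 3) = deadline - sum of successor durations
Successors: activities 4 through 6 with durations [8, 6, 3]
Sum of successor durations = 17
LF = 36 - 17 = 19

19


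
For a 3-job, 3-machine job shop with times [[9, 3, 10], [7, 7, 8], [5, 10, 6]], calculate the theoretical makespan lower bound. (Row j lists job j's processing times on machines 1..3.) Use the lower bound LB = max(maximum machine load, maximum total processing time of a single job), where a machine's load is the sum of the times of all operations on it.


Machine loads:
  Machine 1: 9 + 7 + 5 = 21
  Machine 2: 3 + 7 + 10 = 20
  Machine 3: 10 + 8 + 6 = 24
Max machine load = 24
Job totals:
  Job 1: 22
  Job 2: 22
  Job 3: 21
Max job total = 22
Lower bound = max(24, 22) = 24

24


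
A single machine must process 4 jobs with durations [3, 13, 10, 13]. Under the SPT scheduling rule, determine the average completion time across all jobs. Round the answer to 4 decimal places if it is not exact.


Sort jobs by processing time (SPT order): [3, 10, 13, 13]
Compute completion times sequentially:
  Job 1: processing = 3, completes at 3
  Job 2: processing = 10, completes at 13
  Job 3: processing = 13, completes at 26
  Job 4: processing = 13, completes at 39
Sum of completion times = 81
Average completion time = 81/4 = 20.25

20.25


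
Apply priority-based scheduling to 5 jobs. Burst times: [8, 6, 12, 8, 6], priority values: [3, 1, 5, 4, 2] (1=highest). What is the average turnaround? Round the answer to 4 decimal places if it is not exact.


Sort by priority (ascending = highest first):
Order: [(1, 6), (2, 6), (3, 8), (4, 8), (5, 12)]
Completion times:
  Priority 1, burst=6, C=6
  Priority 2, burst=6, C=12
  Priority 3, burst=8, C=20
  Priority 4, burst=8, C=28
  Priority 5, burst=12, C=40
Average turnaround = 106/5 = 21.2

21.2


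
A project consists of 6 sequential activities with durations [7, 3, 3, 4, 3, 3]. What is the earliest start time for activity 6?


Activity 6 starts after activities 1 through 5 complete.
Predecessor durations: [7, 3, 3, 4, 3]
ES = 7 + 3 + 3 + 4 + 3 = 20

20


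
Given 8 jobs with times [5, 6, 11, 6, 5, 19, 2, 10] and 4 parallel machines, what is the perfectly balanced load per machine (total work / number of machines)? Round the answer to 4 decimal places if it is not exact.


Total processing time = 5 + 6 + 11 + 6 + 5 + 19 + 2 + 10 = 64
Number of machines = 4
Ideal balanced load = 64 / 4 = 16.0

16.0


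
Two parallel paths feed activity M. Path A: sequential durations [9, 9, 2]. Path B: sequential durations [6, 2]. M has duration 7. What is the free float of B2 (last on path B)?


ES(B2) = sum of predecessors on chain B = 6
EF(B2) = ES + duration = 6 + 2 = 8
Successor of B2 is M. ES(M) = max(sum(A), sum(B)) = max(20, 8) = 20
Free float = ES(successor) - EF(current) = 20 - 8 = 12

12


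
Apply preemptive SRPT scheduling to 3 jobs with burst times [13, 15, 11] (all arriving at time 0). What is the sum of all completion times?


Since all jobs arrive at t=0, SRPT equals SPT ordering.
SPT order: [11, 13, 15]
Completion times:
  Job 1: p=11, C=11
  Job 2: p=13, C=24
  Job 3: p=15, C=39
Total completion time = 11 + 24 + 39 = 74

74


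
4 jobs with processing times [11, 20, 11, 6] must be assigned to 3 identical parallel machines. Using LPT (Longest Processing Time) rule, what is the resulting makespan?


Sort jobs in decreasing order (LPT): [20, 11, 11, 6]
Assign each job to the least loaded machine:
  Machine 1: jobs [20], load = 20
  Machine 2: jobs [11, 6], load = 17
  Machine 3: jobs [11], load = 11
Makespan = max load = 20

20


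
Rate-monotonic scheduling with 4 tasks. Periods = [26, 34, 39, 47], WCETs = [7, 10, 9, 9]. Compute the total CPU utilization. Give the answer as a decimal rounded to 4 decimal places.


Compute individual utilizations (exact fractions):
  Task 1: C/T = 7/26 (approx. 0.2692)
  Task 2: C/T = 10/34 = 5/17 (approx. 0.2941)
  Task 3: C/T = 9/39 = 3/13 (approx. 0.2308)
  Task 4: C/T = 9/47 (approx. 0.1915)
Total utilization U = 7/26 + 5/17 + 3/13 + 9/47 = 1575/1598
Rounded to 4 decimal places: U = 0.9856
RM (Liu & Layland) bound for 4 tasks = 0.756828; compare with U = 1575/1598 (approx. 0.985607)
bound < U <= 1, so the RM sufficient condition is not met (inconclusive; an exact test such as response-time analysis is needed).

0.9856


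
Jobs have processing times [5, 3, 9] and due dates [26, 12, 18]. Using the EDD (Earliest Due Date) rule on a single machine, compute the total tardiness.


Sort by due date (EDD order): [(3, 12), (9, 18), (5, 26)]
Compute completion times and tardiness:
  Job 1: p=3, d=12, C=3, tardiness=max(0,3-12)=0
  Job 2: p=9, d=18, C=12, tardiness=max(0,12-18)=0
  Job 3: p=5, d=26, C=17, tardiness=max(0,17-26)=0
Total tardiness = 0

0


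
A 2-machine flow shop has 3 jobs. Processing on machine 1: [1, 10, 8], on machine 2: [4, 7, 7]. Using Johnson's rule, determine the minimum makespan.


Apply Johnson's rule:
  Group 1 (a <= b): [(1, 1, 4)]
  Group 2 (a > b): [(2, 10, 7), (3, 8, 7)]
Optimal job order: [1, 2, 3]
Schedule:
  Job 1: M1 done at 1, M2 done at 5
  Job 2: M1 done at 11, M2 done at 18
  Job 3: M1 done at 19, M2 done at 26
Makespan = 26

26


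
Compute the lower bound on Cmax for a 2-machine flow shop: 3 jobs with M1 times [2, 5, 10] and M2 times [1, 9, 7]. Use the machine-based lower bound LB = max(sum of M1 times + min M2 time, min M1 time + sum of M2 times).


LB1 = sum(M1 times) + min(M2 times) = 17 + 1 = 18
LB2 = min(M1 times) + sum(M2 times) = 2 + 17 = 19
Lower bound = max(LB1, LB2) = max(18, 19) = 19

19


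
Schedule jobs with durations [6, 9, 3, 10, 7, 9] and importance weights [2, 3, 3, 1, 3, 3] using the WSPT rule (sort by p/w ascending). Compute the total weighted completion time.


Compute p/w ratios and sort ascending (WSPT): [(3, 3), (7, 3), (6, 2), (9, 3), (9, 3), (10, 1)]
Compute weighted completion times:
  Job (p=3,w=3): C=3, w*C=3*3=9
  Job (p=7,w=3): C=10, w*C=3*10=30
  Job (p=6,w=2): C=16, w*C=2*16=32
  Job (p=9,w=3): C=25, w*C=3*25=75
  Job (p=9,w=3): C=34, w*C=3*34=102
  Job (p=10,w=1): C=44, w*C=1*44=44
Total weighted completion time = 292

292


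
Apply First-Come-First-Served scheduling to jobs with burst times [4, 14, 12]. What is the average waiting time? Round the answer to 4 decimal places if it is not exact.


FCFS order (as given): [4, 14, 12]
Waiting times:
  Job 1: wait = 0
  Job 2: wait = 4
  Job 3: wait = 18
Sum of waiting times = 22
Average waiting time = 22/3 = 7.3333

7.3333


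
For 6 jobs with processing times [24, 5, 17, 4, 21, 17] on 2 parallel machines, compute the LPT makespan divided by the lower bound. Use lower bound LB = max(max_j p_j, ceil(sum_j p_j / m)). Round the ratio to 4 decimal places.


LPT order: [24, 21, 17, 17, 5, 4]
Machine loads after assignment: [45, 43]
LPT makespan = 45
Lower bound = max(max_job, ceil(total/2)) = max(24, 44) = 44
Ratio = 45 / 44 = 1.0227

1.0227


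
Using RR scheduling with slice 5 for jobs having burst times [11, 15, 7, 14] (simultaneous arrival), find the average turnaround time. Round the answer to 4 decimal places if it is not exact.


Time quantum = 5
Execution trace:
  J1 runs 5 units, time = 5
  J2 runs 5 units, time = 10
  J3 runs 5 units, time = 15
  J4 runs 5 units, time = 20
  J1 runs 5 units, time = 25
  J2 runs 5 units, time = 30
  J3 runs 2 units, time = 32
  J4 runs 5 units, time = 37
  J1 runs 1 units, time = 38
  J2 runs 5 units, time = 43
  J4 runs 4 units, time = 47
Finish times: [38, 43, 32, 47]
Average turnaround = 160/4 = 40.0

40.0


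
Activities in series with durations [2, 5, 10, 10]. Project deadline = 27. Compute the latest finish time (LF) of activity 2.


LF(activity 2) = deadline - sum of successor durations
Successors: activities 3 through 4 with durations [10, 10]
Sum of successor durations = 20
LF = 27 - 20 = 7

7


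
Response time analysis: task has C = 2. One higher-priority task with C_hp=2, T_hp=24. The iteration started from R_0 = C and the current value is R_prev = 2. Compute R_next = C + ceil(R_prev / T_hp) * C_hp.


R_next = C + ceil(R_prev / T_hp) * C_hp
ceil(2 / 24) = ceil(0.0833) = 1
Interference = 1 * 2 = 2
R_next = 2 + 2 = 4

4


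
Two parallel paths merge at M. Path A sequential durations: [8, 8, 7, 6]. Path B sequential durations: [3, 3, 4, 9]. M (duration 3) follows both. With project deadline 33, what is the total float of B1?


Forward pass: ES(B1) = sum of predecessors on chain B = 0
EF = ES + duration = 0 + 3 = 3
Backward pass: LF(M) = deadline = 33; LS(M) = 33 - 3 = 30
LF(B1) = LS(M) - sum(successors on chain B) = 30 - 16 = 14
LS = LF - duration = 14 - 3 = 11
Total float = LS - ES = 11 - 0 = 11

11


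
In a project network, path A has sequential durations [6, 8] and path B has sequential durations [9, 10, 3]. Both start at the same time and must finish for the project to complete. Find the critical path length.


Path A total = 6 + 8 = 14
Path B total = 9 + 10 + 3 = 22
Critical path = longest path = max(14, 22) = 22

22


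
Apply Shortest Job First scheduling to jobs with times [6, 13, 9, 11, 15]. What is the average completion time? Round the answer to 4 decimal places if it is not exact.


SJF order (ascending): [6, 9, 11, 13, 15]
Completion times:
  Job 1: burst=6, C=6
  Job 2: burst=9, C=15
  Job 3: burst=11, C=26
  Job 4: burst=13, C=39
  Job 5: burst=15, C=54
Average completion = 140/5 = 28.0

28.0


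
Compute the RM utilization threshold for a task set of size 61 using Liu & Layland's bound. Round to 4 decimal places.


Compute 2^(1/61) = 1.0114278734
Subtract 1: 1.0114278734 - 1 = 0.0114278734
Multiply by n: 61 * 0.0114278734 = 0.6971002774
Round to 4 dp: 0.6971

0.6971


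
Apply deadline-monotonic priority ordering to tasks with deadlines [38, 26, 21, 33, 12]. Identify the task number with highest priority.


Sort tasks by relative deadline (ascending):
  Task 5: deadline = 12
  Task 3: deadline = 21
  Task 2: deadline = 26
  Task 4: deadline = 33
  Task 1: deadline = 38
Priority order (highest first): [5, 3, 2, 4, 1]
Highest priority task = 5

5


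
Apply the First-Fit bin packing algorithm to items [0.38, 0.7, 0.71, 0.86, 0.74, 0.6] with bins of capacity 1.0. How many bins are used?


Place items sequentially using First-Fit:
  Item 0.38 -> new Bin 1
  Item 0.7 -> new Bin 2
  Item 0.71 -> new Bin 3
  Item 0.86 -> new Bin 4
  Item 0.74 -> new Bin 5
  Item 0.6 -> Bin 1 (now 0.98)
Total bins used = 5

5


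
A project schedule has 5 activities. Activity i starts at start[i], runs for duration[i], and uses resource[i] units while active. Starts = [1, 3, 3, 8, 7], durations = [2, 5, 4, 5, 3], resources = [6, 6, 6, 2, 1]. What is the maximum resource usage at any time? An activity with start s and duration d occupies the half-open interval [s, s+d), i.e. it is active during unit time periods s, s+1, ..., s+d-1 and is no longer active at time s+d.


Each activity i is active on [start_i, start_i + duration_i).
Compute total resource usage per time slot:
  t=0: active resources = [], total = 0
  t=1: active resources = [6], total = 6
  t=2: active resources = [6], total = 6
  t=3: active resources = [6, 6], total = 12
  t=4: active resources = [6, 6], total = 12
  t=5: active resources = [6, 6], total = 12
  t=6: active resources = [6, 6], total = 12
  t=7: active resources = [6, 1], total = 7
  t=8: active resources = [2, 1], total = 3
  t=9: active resources = [2, 1], total = 3
  t=10: active resources = [2], total = 2
  t=11: active resources = [2], total = 2
  t=12: active resources = [2], total = 2
Peak resource demand = 12

12


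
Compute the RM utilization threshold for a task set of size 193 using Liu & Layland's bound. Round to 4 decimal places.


Compute 2^(1/193) = 1.0035978931
Subtract 1: 1.0035978931 - 1 = 0.0035978931
Multiply by n: 193 * 0.0035978931 = 0.6943933683
Round to 4 dp: 0.6944

0.6944


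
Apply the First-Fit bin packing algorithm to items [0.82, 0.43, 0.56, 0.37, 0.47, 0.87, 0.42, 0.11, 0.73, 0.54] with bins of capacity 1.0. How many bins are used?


Place items sequentially using First-Fit:
  Item 0.82 -> new Bin 1
  Item 0.43 -> new Bin 2
  Item 0.56 -> Bin 2 (now 0.99)
  Item 0.37 -> new Bin 3
  Item 0.47 -> Bin 3 (now 0.84)
  Item 0.87 -> new Bin 4
  Item 0.42 -> new Bin 5
  Item 0.11 -> Bin 1 (now 0.93)
  Item 0.73 -> new Bin 6
  Item 0.54 -> Bin 5 (now 0.96)
Total bins used = 6

6


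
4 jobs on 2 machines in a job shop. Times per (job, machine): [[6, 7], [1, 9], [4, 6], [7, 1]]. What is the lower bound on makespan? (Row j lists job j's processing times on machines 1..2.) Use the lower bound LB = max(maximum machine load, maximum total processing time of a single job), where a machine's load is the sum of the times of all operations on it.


Machine loads:
  Machine 1: 6 + 1 + 4 + 7 = 18
  Machine 2: 7 + 9 + 6 + 1 = 23
Max machine load = 23
Job totals:
  Job 1: 13
  Job 2: 10
  Job 3: 10
  Job 4: 8
Max job total = 13
Lower bound = max(23, 13) = 23

23


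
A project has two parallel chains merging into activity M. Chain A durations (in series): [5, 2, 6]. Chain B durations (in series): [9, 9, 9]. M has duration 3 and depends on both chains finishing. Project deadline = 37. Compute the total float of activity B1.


Forward pass: ES(B1) = sum of predecessors on chain B = 0
EF = ES + duration = 0 + 9 = 9
Backward pass: LF(M) = deadline = 37; LS(M) = 37 - 3 = 34
LF(B1) = LS(M) - sum(successors on chain B) = 34 - 18 = 16
LS = LF - duration = 16 - 9 = 7
Total float = LS - ES = 7 - 0 = 7

7


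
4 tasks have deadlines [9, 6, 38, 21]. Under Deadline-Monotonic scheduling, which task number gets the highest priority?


Sort tasks by relative deadline (ascending):
  Task 2: deadline = 6
  Task 1: deadline = 9
  Task 4: deadline = 21
  Task 3: deadline = 38
Priority order (highest first): [2, 1, 4, 3]
Highest priority task = 2

2


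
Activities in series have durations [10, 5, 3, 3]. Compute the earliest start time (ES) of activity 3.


Activity 3 starts after activities 1 through 2 complete.
Predecessor durations: [10, 5]
ES = 10 + 5 = 15

15


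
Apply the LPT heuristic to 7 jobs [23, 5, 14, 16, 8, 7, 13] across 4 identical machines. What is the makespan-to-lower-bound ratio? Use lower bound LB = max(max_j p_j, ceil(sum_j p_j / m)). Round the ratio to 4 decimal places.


LPT order: [23, 16, 14, 13, 8, 7, 5]
Machine loads after assignment: [23, 21, 21, 21]
LPT makespan = 23
Lower bound = max(max_job, ceil(total/4)) = max(23, 22) = 23
Ratio = 23 / 23 = 1.0

1.0


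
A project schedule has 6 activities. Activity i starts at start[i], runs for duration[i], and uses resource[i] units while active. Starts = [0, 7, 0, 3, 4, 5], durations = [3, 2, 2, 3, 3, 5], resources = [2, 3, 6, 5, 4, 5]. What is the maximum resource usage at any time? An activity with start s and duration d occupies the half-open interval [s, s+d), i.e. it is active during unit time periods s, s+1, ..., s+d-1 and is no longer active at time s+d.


Each activity i is active on [start_i, start_i + duration_i).
Compute total resource usage per time slot:
  t=0: active resources = [2, 6], total = 8
  t=1: active resources = [2, 6], total = 8
  t=2: active resources = [2], total = 2
  t=3: active resources = [5], total = 5
  t=4: active resources = [5, 4], total = 9
  t=5: active resources = [5, 4, 5], total = 14
  t=6: active resources = [4, 5], total = 9
  t=7: active resources = [3, 5], total = 8
  t=8: active resources = [3, 5], total = 8
  t=9: active resources = [5], total = 5
Peak resource demand = 14

14


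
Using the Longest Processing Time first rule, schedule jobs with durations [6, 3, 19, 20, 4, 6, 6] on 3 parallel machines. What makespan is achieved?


Sort jobs in decreasing order (LPT): [20, 19, 6, 6, 6, 4, 3]
Assign each job to the least loaded machine:
  Machine 1: jobs [20], load = 20
  Machine 2: jobs [19, 3], load = 22
  Machine 3: jobs [6, 6, 6, 4], load = 22
Makespan = max load = 22

22


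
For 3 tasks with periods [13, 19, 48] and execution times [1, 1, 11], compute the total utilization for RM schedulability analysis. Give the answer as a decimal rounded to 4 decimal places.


Compute individual utilizations (exact fractions):
  Task 1: C/T = 1/13 (approx. 0.0769)
  Task 2: C/T = 1/19 (approx. 0.0526)
  Task 3: C/T = 11/48 (approx. 0.2292)
Total utilization U = 1/13 + 1/19 + 11/48 = 4253/11856
Rounded to 4 decimal places: U = 0.3587
RM (Liu & Layland) bound for 3 tasks = 0.779763; compare with U = 4253/11856 (approx. 0.358721)
U <= bound, so schedulable by RM sufficient condition.

0.3587


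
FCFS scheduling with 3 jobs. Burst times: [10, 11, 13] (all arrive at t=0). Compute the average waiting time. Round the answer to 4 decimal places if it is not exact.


FCFS order (as given): [10, 11, 13]
Waiting times:
  Job 1: wait = 0
  Job 2: wait = 10
  Job 3: wait = 21
Sum of waiting times = 31
Average waiting time = 31/3 = 10.3333

10.3333


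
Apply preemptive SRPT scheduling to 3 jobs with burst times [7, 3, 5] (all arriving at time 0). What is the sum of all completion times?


Since all jobs arrive at t=0, SRPT equals SPT ordering.
SPT order: [3, 5, 7]
Completion times:
  Job 1: p=3, C=3
  Job 2: p=5, C=8
  Job 3: p=7, C=15
Total completion time = 3 + 8 + 15 = 26

26
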